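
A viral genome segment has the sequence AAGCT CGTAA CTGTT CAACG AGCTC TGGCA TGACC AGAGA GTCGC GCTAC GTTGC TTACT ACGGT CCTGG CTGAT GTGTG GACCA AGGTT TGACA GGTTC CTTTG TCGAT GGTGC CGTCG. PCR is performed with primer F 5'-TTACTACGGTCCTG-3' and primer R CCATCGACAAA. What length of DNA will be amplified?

57 bp

The forward primer matches the template at positions 56–69.
Reverse complement of the reverse primer: TTTGTCGATGG. This occurs on the top strand at positions 102–112.
Product length = (reverse-primer end) − (forward-primer start) + 1 = 112 − 56 + 1 = 57 bp.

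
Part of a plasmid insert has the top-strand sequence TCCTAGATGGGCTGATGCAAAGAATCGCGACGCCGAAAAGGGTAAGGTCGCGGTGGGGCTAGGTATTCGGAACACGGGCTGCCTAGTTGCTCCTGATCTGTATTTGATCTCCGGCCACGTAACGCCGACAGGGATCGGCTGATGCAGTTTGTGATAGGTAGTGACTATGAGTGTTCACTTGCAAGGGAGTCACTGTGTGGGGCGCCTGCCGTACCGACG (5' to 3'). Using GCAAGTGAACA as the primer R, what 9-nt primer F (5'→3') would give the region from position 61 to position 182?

The reverse primer's reverse complement TGTTCACTTGC matches the template at positions 172–182; the product starts at position 61.
The forward primer is identical to the top strand over positions 61–69: AGGTATTCG.

5'-AGGTATTCG-3'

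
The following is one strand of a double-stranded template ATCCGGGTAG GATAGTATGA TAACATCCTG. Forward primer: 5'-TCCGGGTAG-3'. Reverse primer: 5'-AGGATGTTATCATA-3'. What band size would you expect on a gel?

28 bp

Scanning the template, TCCGGGTAG occurs at positions 2–10; this primer anneals to the bottom strand there with its 3' end pointing downstream.
Taking the reverse complement of AGGATGTTATCATA gives TATGATAACATCCT, found at positions 16–29 on the template; the primer anneals here to the top strand with its 3' end pointing upstream.
The product runs from position 2 to position 29, so its length is 29 − 2 + 1 = 28 bp.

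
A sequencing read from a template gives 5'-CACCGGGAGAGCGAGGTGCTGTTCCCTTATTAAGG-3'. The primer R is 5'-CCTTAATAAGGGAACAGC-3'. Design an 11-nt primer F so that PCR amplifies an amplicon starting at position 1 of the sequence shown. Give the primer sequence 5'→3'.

The reverse primer's reverse complement GCTGTTCCCTTATTAAGG matches the template at positions 18–35; the product starts at position 1.
The forward primer is identical to the top strand over positions 1–11: CACCGGGAGAG.

5'-CACCGGGAGAG-3'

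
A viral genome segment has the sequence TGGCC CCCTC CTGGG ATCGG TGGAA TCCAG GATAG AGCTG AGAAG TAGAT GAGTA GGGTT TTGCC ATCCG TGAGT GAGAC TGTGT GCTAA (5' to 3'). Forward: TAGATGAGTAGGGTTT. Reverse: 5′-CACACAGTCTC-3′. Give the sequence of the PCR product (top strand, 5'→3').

The forward primer matches the template at positions 46–61.
Reverse complement of the reverse primer: GAGACTGTGTG. This occurs on the top strand at positions 76–86.
The product is the template from position 46 through 86 (41 bp).

5'-TAGATGAGTAGGGTTTTGCCATCCGTGAGTGAGACTGTGTG-3'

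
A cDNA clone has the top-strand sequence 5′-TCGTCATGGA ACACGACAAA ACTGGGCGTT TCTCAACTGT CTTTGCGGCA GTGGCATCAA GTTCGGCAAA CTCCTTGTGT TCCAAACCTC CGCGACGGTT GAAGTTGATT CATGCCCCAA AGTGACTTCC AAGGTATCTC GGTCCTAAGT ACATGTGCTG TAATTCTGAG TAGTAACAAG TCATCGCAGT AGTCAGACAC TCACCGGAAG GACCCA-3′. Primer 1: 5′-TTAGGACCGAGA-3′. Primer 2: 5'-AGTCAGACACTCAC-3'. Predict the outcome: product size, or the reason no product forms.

Primer 1 (TTAGGACCGAGA) has reverse complement TCTCGGTCCTAA, which matches the top strand at positions 137–148; primer 1 anneals to the top strand there with its 3' end pointing upstream toward position 137.
Primer 2 (AGTCAGACACTCAC) matches the top strand directly at positions 191–204; it anneals to the bottom strand with its 3' end pointing downstream toward position 204.
The 3' ends diverge (primer 1 extends toward position 1, primer 2 toward position 216), so the primers never converge on a shared product.

No product — the primers' 3' ends point away from each other.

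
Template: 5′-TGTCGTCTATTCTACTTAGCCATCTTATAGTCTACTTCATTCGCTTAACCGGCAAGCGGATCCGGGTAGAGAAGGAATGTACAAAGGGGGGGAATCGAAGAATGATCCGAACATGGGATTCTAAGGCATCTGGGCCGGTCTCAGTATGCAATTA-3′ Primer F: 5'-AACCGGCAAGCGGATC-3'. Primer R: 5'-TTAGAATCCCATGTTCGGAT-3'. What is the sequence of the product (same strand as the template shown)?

5'-AACCGGCAAGCGGATCCGGGTAGAGAAGGAATGTACAAAGGGGGGGAATCGAAGAATGATCCGAACATGGGATTCTAA-3'

The forward primer matches the template at positions 47–62.
Reverse complement of the reverse primer: ATCCGAACATGGGATTCTAA. This occurs on the top strand at positions 105–124.
The product is the template from position 47 through 124 (78 bp).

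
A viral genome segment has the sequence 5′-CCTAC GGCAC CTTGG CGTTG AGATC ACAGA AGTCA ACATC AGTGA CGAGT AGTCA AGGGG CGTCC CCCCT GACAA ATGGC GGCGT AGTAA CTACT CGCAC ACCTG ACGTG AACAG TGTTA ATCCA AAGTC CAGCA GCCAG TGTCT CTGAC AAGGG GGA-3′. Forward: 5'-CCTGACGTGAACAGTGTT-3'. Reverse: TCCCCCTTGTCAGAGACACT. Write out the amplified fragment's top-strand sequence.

The forward primer matches the template at positions 102–119.
Reverse complement of the reverse primer: AGTGTCTCTGACAAGGGGGA. This occurs on the top strand at positions 139–158.
The product is the template from position 102 through 158 (57 bp).

5'-CCTGACGTGAACAGTGTTAATCCAAAGTCCAGCAGCCAGTGTCTCTGACAAGGGGGA-3'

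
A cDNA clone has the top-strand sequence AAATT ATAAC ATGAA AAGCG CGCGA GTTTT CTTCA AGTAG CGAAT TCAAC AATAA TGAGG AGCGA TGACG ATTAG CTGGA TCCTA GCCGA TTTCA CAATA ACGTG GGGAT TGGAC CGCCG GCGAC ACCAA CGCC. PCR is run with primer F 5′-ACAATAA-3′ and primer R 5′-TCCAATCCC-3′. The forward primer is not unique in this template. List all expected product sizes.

66 bp, 20 bp

The forward primer ACAATAA matches the top strand at positions 49–55, 95–101.
The reverse primer's reverse complement is GGGATTGGA, matching at positions 106–114.
Each forward site pairs with the reverse site to give a product ending at position 114: sizes 66, 20 bp.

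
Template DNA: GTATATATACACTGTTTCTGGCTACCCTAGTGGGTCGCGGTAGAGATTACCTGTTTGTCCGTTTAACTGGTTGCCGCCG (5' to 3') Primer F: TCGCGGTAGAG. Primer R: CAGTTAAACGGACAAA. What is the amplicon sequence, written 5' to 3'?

5'-TCGCGGTAGAGATTACCTGTTTGTCCGTTTAACTG-3'

The forward primer matches the template at positions 35–45.
Reverse complement of the reverse primer: TTTGTCCGTTTAACTG. This occurs on the top strand at positions 54–69.
The product is the template from position 35 through 69 (35 bp).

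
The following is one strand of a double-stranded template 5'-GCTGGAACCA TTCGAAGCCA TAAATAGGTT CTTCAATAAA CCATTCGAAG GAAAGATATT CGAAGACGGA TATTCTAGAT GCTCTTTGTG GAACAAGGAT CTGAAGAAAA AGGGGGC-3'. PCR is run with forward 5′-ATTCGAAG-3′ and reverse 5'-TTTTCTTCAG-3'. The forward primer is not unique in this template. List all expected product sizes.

101 bp, 68 bp, 53 bp

The forward primer ATTCGAAG matches the top strand at positions 10–17, 43–50, 58–65.
The reverse primer's reverse complement is CTGAAGAAAA, matching at positions 101–110.
Each forward site pairs with the reverse site to give a product ending at position 110: sizes 101, 68, 53 bp.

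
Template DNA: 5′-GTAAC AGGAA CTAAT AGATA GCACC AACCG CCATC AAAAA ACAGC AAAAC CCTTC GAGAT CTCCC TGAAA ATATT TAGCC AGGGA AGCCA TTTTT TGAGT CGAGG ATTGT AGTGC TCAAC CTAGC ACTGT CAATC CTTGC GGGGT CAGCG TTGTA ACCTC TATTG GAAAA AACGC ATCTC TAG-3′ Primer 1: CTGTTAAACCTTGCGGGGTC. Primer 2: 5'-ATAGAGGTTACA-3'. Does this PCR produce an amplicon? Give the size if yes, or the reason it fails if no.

Primer 1 (CTGTTAAACCTTGCGGGGTC) does not match the top strand, and its reverse complement GACCCCGCAAGGTTTAACAG does not match either.
With no annealing site for primer 1, no amplification occurs.

No product — primer 1 has no binding site in the template.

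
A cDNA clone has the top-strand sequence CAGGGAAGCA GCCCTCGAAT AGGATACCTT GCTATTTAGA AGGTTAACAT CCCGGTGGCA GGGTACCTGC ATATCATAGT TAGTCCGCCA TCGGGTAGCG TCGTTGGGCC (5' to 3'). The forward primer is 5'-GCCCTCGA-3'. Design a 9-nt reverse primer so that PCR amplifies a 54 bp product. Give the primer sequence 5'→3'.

5'-ACCCTGCCA-3'

The forward primer binds at positions 11–18, so a 54 bp product ends at position 11 + 54 − 1 = 64.
The reverse primer anneals to the top strand over positions 56–64, i.e. to TGGCAGGGT.
Its sequence written 5'→3' is the reverse complement: ACCCTGCCA.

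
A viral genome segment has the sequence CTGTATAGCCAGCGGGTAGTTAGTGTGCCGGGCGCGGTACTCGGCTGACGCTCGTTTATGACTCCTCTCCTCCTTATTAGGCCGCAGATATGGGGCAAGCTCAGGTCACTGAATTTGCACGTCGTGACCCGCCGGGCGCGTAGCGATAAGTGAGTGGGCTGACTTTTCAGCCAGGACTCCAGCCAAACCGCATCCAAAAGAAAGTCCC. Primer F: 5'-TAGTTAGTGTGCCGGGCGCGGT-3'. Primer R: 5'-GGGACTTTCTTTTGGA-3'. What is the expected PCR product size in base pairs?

192 bp

Scanning the template, TAGTTAGTGTGCCGGGCGCGGT occurs at positions 17–38; this primer anneals to the bottom strand there with its 3' end pointing downstream.
Taking the reverse complement of GGGACTTTCTTTTGGA gives TCCAAAAGAAAGTCCC, found at positions 193–208 on the template; the primer anneals here to the top strand with its 3' end pointing upstream.
Product length = (reverse-primer end) − (forward-primer start) + 1 = 208 − 17 + 1 = 192 bp.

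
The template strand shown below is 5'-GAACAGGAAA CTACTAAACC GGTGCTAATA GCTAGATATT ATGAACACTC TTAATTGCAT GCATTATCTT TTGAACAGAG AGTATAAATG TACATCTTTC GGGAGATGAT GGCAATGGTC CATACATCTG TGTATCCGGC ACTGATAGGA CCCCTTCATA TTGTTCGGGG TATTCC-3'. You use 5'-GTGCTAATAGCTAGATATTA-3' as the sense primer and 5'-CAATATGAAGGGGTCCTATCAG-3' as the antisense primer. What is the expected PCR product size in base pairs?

Scanning the template, GTGCTAATAGCTAGATATTA occurs at positions 22–41; this primer anneals to the bottom strand there with its 3' end pointing downstream.
Taking the reverse complement of CAATATGAAGGGGTCCTATCAG gives CTGATAGGACCCCTTCATATTG, found at positions 142–163 on the template; the primer anneals here to the top strand with its 3' end pointing upstream.
The product runs from position 22 to position 163, so its length is 163 − 22 + 1 = 142 bp.

142 bp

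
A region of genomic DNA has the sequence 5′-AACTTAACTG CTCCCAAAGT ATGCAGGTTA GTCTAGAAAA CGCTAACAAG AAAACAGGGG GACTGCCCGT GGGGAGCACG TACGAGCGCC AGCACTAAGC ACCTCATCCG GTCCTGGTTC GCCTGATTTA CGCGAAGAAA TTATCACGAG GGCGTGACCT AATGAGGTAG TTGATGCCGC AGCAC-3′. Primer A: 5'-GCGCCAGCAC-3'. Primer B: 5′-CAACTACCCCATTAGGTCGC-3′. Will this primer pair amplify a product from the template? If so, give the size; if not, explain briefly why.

Primer B (CAACTACCCCATTAGGTCGC) does not match the top strand, and its reverse complement GCGACCTAATGGGGTAGTTG does not match either.
With no annealing site for primer B, no amplification occurs.

No product — primer B has no binding site in the template.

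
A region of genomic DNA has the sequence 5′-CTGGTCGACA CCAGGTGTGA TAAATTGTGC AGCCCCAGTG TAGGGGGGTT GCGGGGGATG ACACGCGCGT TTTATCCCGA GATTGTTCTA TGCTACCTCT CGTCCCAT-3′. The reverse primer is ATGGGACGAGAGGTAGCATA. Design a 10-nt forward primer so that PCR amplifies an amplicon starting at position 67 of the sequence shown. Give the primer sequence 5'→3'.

5'-GCGTTTTATC-3'

The reverse primer's reverse complement TATGCTACCTCTCGTCCCAT matches the template at positions 89–108; the product starts at position 67.
The forward primer is identical to the top strand over positions 67–76: GCGTTTTATC.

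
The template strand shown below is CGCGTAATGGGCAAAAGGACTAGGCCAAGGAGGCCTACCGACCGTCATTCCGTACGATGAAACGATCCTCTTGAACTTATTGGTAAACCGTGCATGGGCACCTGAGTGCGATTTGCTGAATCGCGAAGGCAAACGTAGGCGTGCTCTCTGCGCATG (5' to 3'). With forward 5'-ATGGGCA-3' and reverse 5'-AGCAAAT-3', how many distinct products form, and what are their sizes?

Two products: 111 bp, 24 bp

The forward primer ATGGGCA matches the top strand at positions 7–13, 94–100.
The reverse primer's reverse complement is ATTTGCT, matching at positions 111–117.
Each forward site pairs with the reverse site to give a product ending at position 117: sizes 111, 24 bp.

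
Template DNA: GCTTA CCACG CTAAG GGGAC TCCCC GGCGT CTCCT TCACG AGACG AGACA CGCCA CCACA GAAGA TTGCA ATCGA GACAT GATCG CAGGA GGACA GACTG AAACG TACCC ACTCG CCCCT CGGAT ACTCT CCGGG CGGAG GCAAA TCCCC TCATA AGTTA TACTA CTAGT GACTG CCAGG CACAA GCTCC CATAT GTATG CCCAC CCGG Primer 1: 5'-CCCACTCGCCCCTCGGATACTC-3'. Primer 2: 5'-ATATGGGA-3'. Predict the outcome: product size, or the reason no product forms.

Yes — an 88 bp product.

Primer 1 (CCCACTCGCCCCTCGGATACTC) matches the top strand at positions 108–129; it acts as a forward primer.
Primer 2's reverse complement is TCCCATAT, matching the top strand at positions 188–195; it acts as a reverse primer.
The 3' ends face each other across positions 108–195, giving an 88 bp product.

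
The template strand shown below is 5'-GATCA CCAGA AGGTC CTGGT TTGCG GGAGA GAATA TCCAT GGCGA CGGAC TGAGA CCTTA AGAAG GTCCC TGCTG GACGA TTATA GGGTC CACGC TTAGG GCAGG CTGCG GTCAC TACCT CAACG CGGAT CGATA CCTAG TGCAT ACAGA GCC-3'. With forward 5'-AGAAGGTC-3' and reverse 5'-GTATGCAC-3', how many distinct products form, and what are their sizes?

The forward primer AGAAGGTC matches the top strand at positions 8–15, 61–68.
The reverse primer's reverse complement is GTGCATAC, matching at positions 140–147.
Each forward site pairs with the reverse site to give a product ending at position 147: sizes 140, 87 bp.

Two products: 140 bp, 87 bp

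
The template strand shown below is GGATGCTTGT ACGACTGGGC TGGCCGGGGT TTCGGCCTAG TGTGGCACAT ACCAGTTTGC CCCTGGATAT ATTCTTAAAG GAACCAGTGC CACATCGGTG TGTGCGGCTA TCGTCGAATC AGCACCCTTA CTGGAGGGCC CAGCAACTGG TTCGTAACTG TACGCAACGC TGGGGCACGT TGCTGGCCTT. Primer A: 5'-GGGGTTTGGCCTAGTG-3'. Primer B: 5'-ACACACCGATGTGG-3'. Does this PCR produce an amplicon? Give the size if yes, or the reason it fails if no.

Primer A (GGGGTTTGGCCTAGTG) does not match the top strand, and its reverse complement CACTAGGCCAAACCCC does not match either.
With no annealing site for primer A, no amplification occurs.

No product — primer A has no binding site in the template.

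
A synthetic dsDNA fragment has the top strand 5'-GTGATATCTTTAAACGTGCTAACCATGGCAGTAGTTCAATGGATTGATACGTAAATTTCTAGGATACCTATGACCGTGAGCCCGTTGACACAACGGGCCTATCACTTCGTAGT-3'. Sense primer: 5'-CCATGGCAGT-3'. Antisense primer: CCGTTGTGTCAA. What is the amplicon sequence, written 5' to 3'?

The forward primer matches the template at positions 23–32.
Taking the reverse complement of CCGTTGTGTCAA gives TTGACACAACGG, found at positions 85–96 on the template; the primer anneals here to the top strand with its 3' end pointing upstream.
The product is the template from position 23 through 96 (74 bp).

5'-CCATGGCAGTAGTTCAATGGATTGATACGTAAATTTCTAGGATACCTATGACCGTGAGCCCGTTGACACAACGG-3'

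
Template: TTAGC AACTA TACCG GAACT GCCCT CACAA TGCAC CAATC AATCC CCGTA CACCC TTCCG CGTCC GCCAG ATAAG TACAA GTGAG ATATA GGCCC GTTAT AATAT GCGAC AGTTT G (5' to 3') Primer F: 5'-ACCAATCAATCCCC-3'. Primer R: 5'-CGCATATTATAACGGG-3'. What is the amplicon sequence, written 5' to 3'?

Forward primer ACCAATCAATCCCC is found on the top strand at positions 34–47.
The reverse primer's reverse complement is CCCGTTATAATATGCG, which matches the template at positions 93–108.
The product is the template from position 34 through 108 (75 bp).

5'-ACCAATCAATCCCCGTACACCCTTCCGCGTCCGCCAGATAAGTACAAGTGAGATATAGGCCCGTTATAATATGCG-3'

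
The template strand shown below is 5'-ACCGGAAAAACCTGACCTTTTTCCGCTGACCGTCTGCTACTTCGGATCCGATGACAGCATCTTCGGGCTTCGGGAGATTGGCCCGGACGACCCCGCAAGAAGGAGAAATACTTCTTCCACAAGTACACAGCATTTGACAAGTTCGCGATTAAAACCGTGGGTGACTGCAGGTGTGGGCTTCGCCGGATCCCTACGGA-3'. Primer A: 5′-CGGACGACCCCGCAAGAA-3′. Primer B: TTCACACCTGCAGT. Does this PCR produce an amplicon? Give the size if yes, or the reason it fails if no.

No product — primer B has no binding site in the template.

Primer B (TTCACACCTGCAGT) does not match the top strand, and its reverse complement ACTGCAGGTGTGAA does not match either.
With no annealing site for primer B, no amplification occurs.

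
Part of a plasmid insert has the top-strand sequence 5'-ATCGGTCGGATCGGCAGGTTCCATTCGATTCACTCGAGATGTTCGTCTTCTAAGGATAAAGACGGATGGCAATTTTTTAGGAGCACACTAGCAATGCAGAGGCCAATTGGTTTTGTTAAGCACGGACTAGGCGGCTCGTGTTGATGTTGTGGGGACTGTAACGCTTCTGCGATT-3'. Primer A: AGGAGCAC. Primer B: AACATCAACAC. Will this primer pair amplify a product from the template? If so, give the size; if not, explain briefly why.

Primer A (AGGAGCAC) matches the top strand at positions 79–86; it acts as a forward primer.
Primer B's reverse complement is GTGTTGATGTT, matching the top strand at positions 138–148; it acts as a reverse primer.
The 3' ends face each other across positions 79–148, giving a 70 bp product.

Yes — a 70 bp product.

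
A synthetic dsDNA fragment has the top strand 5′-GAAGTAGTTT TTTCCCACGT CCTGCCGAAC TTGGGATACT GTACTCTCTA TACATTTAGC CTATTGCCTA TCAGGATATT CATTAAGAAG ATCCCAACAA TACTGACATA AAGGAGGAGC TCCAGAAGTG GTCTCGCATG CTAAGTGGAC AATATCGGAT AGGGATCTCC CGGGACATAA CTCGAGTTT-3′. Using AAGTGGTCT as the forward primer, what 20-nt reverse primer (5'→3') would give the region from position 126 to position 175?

The product's 3' end on the top strand is position 175.
The reverse primer anneals to the top strand over positions 156–175, i.e. to CGGATAGGGATCTCCCGGGA.
Its sequence written 5'→3' is the reverse complement: TCCCGGGAGATCCCTATCCG.

5'-TCCCGGGAGATCCCTATCCG-3'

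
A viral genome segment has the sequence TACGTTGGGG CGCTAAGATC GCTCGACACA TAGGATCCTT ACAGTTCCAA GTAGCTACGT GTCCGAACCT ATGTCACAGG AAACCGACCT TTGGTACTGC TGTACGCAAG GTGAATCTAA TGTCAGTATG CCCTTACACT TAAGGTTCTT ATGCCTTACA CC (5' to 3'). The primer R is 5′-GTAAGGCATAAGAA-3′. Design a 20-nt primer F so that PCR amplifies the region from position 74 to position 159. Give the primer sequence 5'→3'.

The reverse primer's reverse complement TTCTTATGCCTTAC matches the template at positions 146–159; the product starts at position 74.
The forward primer is identical to the top strand over positions 74–93: TCACAGGAAACCGACCTTTG.

5'-TCACAGGAAACCGACCTTTG-3'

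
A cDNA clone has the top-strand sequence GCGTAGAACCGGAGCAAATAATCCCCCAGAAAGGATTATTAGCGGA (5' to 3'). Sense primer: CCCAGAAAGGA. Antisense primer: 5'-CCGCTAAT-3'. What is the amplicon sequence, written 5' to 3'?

Forward primer CCCAGAAAGGA is found on the top strand at positions 25–35.
Taking the reverse complement of CCGCTAAT gives ATTAGCGG, found at positions 38–45 on the template; the primer anneals here to the top strand with its 3' end pointing upstream.
The product is the template from position 25 through 45 (21 bp).

5'-CCCAGAAAGGATTATTAGCGG-3'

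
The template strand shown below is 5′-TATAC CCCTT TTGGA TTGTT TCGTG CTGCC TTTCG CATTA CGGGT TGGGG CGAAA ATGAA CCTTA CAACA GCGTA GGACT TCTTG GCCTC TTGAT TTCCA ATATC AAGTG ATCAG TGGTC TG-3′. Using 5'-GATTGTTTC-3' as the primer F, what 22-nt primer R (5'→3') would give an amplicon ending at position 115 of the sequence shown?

5'-CTGATCACTTGATATTGGAAAT-3'

The forward primer binds at positions 14–22; the product's 3' end on the top strand is position 115.
The reverse primer anneals to the top strand over positions 94–115, i.e. to ATTTCCAATATCAAGTGATCAG.
Its sequence written 5'→3' is the reverse complement: CTGATCACTTGATATTGGAAAT.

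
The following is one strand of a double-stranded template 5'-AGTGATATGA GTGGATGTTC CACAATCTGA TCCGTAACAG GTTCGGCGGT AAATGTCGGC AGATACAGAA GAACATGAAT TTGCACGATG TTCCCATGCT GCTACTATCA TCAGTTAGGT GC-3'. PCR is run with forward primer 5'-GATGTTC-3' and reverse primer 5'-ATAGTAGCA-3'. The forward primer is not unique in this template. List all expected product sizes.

95 bp, 22 bp

The forward primer GATGTTC matches the top strand at positions 14–20, 87–93.
The reverse primer's reverse complement is TGCTACTAT, matching at positions 100–108.
Each forward site pairs with the reverse site to give a product ending at position 108: sizes 95, 22 bp.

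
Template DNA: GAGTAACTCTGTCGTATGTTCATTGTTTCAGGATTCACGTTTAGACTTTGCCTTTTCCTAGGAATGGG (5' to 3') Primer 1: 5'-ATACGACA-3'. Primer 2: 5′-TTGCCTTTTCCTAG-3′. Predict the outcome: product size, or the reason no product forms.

Primer 1 (ATACGACA) has reverse complement TGTCGTAT, which matches the top strand at positions 10–17; primer 1 anneals to the top strand there with its 3' end pointing upstream toward position 10.
Primer 2 (TTGCCTTTTCCTAG) matches the top strand directly at positions 48–61; it anneals to the bottom strand with its 3' end pointing downstream toward position 61.
The 3' ends diverge (primer 1 extends toward position 1, primer 2 toward position 68), so the primers never converge on a shared product.

No product — the primers' 3' ends point away from each other.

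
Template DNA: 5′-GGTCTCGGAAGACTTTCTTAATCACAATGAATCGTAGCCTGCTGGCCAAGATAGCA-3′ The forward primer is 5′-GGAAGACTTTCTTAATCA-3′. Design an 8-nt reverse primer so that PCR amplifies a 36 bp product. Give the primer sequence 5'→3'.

5'-GCAGGCTA-3'

The forward primer binds at positions 7–24, so a 36 bp product ends at position 7 + 36 − 1 = 42.
The reverse primer anneals to the top strand over positions 35–42, i.e. to TAGCCTGC.
Its sequence written 5'→3' is the reverse complement: GCAGGCTA.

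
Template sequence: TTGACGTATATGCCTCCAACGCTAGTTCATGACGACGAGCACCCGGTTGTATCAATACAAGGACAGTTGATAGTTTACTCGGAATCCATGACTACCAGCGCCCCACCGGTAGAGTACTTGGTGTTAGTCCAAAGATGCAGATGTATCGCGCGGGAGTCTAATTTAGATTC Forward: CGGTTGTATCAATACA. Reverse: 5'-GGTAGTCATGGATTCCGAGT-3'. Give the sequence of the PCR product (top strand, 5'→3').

5'-CGGTTGTATCAATACAAGGACAGTTGATAGTTTACTCGGAATCCATGACTACC-3'

Scanning the template, CGGTTGTATCAATACA occurs at positions 44–59; this primer anneals to the bottom strand there with its 3' end pointing downstream.
The reverse primer's reverse complement is ACTCGGAATCCATGACTACC, which matches the template at positions 77–96.
The product is the template from position 44 through 96 (53 bp).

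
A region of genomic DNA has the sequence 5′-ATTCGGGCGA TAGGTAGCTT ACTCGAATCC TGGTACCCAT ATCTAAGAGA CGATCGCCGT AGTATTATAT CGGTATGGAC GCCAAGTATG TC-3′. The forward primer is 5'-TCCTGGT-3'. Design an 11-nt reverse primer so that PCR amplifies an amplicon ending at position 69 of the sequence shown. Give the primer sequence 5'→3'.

The forward primer binds at positions 28–34; the product's 3' end on the top strand is position 69.
The reverse primer anneals to the top strand over positions 59–69, i.e. to GTAGTATTATA.
Its sequence written 5'→3' is the reverse complement: TATAATACTAC.

5'-TATAATACTAC-3'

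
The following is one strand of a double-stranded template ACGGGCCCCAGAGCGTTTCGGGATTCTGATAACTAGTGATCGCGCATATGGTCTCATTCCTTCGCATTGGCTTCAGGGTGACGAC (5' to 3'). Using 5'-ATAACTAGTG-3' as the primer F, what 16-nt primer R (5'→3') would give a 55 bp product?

The forward primer binds at positions 29–38, so a 55 bp product ends at position 29 + 55 − 1 = 83.
The reverse primer anneals to the top strand over positions 68–83, i.e. to TGGCTTCAGGGTGACG.
Its sequence written 5'→3' is the reverse complement: CGTCACCCTGAAGCCA.

5'-CGTCACCCTGAAGCCA-3'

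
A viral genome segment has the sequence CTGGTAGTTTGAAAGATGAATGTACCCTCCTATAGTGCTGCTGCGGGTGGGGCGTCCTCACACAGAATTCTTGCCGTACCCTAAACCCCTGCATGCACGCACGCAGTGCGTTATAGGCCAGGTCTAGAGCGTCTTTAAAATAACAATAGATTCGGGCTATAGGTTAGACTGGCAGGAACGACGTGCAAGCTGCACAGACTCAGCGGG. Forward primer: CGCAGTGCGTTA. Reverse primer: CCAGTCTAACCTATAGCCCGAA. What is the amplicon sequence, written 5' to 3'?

5'-CGCAGTGCGTTATAGGCCAGGTCTAGAGCGTCTTTAAAATAACAATAGATTCGGGCTATAGGTTAGACTGG-3'

Scanning the template, CGCAGTGCGTTA occurs at positions 102–113; this primer anneals to the bottom strand there with its 3' end pointing downstream.
Taking the reverse complement of CCAGTCTAACCTATAGCCCGAA gives TTCGGGCTATAGGTTAGACTGG, found at positions 151–172 on the template; the primer anneals here to the top strand with its 3' end pointing upstream.
The product is the template from position 102 through 172 (71 bp).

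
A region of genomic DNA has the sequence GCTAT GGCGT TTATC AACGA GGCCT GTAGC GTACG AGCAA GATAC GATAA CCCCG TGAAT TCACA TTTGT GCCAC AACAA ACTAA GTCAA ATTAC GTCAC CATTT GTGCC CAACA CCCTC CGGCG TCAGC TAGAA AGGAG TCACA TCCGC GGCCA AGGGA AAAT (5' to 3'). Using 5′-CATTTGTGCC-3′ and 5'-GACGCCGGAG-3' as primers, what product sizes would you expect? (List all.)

The forward primer CATTTGTGCC matches the top strand at positions 64–73, 101–110.
The reverse primer's reverse complement is CTCCGGCGTC, matching at positions 118–127.
Each forward site pairs with the reverse site to give a product ending at position 127: sizes 64, 27 bp.

64 bp, 27 bp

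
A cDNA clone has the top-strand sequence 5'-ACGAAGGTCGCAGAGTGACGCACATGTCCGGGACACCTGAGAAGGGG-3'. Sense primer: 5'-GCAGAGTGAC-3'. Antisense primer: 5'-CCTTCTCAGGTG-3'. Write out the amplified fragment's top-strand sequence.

Forward primer GCAGAGTGAC is found on the top strand at positions 10–19.
Reverse complement of the reverse primer: CACCTGAGAAGG. This occurs on the top strand at positions 34–45.
The product is the template from position 10 through 45 (36 bp).

5'-GCAGAGTGACGCACATGTCCGGGACACCTGAGAAGG-3'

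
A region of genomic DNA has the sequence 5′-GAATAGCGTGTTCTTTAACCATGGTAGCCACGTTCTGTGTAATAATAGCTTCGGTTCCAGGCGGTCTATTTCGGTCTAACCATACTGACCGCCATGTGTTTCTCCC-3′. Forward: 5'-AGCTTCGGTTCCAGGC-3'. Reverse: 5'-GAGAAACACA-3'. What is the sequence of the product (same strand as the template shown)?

5'-AGCTTCGGTTCCAGGCGGTCTATTTCGGTCTAACCATACTGACCGCCATGTGTTTCTC-3'

The forward primer matches the template at positions 47–62.
Reverse complement of the reverse primer: TGTGTTTCTC. This occurs on the top strand at positions 95–104.
The product is the template from position 47 through 104 (58 bp).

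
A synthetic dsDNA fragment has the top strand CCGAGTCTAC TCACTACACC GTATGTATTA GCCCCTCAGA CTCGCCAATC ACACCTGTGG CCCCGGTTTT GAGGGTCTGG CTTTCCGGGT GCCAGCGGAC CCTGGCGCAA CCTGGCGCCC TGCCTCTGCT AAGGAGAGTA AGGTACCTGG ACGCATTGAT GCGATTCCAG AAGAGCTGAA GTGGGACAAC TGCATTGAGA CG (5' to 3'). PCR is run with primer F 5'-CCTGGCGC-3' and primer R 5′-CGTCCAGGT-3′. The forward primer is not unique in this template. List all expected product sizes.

The forward primer CCTGGCGC matches the top strand at positions 101–108, 111–118.
The reverse primer's reverse complement is ACCTGGACG, matching at positions 145–153.
Each forward site pairs with the reverse site to give a product ending at position 153: sizes 53, 43 bp.

53 bp, 43 bp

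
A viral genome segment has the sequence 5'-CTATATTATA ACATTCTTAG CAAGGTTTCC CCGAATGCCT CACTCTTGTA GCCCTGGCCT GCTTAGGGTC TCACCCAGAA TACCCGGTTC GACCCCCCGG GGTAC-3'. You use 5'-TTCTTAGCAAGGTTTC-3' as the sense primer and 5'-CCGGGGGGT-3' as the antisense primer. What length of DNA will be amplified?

Forward primer TTCTTAGCAAGGTTTC is found on the top strand at positions 14–29.
Taking the reverse complement of CCGGGGGGT gives ACCCCCCGG, found at positions 92–100 on the template; the primer anneals here to the top strand with its 3' end pointing upstream.
The product runs from position 14 to position 100, so its length is 100 − 14 + 1 = 87 bp.

87 bp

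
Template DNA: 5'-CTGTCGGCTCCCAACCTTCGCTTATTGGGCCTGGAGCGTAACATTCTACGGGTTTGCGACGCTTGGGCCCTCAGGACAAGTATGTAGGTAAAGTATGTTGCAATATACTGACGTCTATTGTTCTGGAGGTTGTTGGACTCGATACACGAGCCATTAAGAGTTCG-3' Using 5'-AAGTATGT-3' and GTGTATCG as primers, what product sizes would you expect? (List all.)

70 bp, 57 bp

The forward primer AAGTATGT matches the top strand at positions 78–85, 91–98.
The reverse primer's reverse complement is CGATACAC, matching at positions 140–147.
Each forward site pairs with the reverse site to give a product ending at position 147: sizes 70, 57 bp.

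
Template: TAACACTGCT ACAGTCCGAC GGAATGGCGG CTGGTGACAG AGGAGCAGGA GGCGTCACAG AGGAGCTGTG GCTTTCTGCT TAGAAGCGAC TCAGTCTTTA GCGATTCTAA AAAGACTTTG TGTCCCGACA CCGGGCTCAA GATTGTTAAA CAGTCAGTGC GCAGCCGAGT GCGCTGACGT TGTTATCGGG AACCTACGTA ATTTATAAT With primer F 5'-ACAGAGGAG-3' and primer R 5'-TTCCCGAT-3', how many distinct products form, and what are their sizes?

The forward primer ACAGAGGAG matches the top strand at positions 37–45, 57–65.
The reverse primer's reverse complement is ATCGGGAA, matching at positions 185–192.
Each forward site pairs with the reverse site to give a product ending at position 192: sizes 156, 136 bp.

Two products: 156 bp, 136 bp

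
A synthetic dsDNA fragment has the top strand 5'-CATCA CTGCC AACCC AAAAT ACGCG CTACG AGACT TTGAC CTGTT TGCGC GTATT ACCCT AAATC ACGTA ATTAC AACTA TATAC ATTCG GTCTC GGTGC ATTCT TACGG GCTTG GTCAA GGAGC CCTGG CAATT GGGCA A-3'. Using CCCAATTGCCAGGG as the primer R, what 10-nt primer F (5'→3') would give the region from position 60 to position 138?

5'-TAAATCACGT-3'

The reverse primer's reverse complement CCCTGGCAATTGGG matches the template at positions 125–138; the product starts at position 60.
The forward primer is identical to the top strand over positions 60–69: TAAATCACGT.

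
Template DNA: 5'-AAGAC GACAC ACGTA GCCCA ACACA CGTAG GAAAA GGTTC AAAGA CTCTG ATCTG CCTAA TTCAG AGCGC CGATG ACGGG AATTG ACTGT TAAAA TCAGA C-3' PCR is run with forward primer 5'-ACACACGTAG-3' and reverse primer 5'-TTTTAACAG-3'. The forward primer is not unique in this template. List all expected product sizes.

The forward primer ACACACGTAG matches the top strand at positions 7–16, 21–30.
The reverse primer's reverse complement is CTGTTAAAA, matching at positions 87–95.
Each forward site pairs with the reverse site to give a product ending at position 95: sizes 89, 75 bp.

89 bp, 75 bp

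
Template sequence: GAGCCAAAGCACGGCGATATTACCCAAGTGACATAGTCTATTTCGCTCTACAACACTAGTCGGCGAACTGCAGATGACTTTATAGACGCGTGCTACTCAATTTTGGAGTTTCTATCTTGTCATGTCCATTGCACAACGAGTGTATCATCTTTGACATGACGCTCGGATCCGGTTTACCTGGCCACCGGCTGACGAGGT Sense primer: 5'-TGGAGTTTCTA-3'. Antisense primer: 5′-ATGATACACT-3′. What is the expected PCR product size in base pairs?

Forward primer TGGAGTTTCTA is found on the top strand at positions 104–114.
The reverse primer's reverse complement is AGTGTATCAT, which matches the template at positions 139–148.
Amplicon spans positions 104–148: 45 bp.

45 bp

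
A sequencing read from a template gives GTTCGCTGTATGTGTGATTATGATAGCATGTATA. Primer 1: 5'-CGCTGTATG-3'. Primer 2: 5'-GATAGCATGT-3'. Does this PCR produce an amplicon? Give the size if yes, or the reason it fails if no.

No product — both primers anneal to the same strand and extend in the same direction.

Primer 1 (CGCTGTATG) matches the top strand at positions 4–12 (3' end points downstream).
Primer 2 (GATAGCATGT) also matches the top strand directly, at positions 22–31 — its reverse complement ACATGCTATC is not present.
Both primers anneal to the bottom strand with 3' ends pointing the same way, so neither can prime synthesis back toward the other.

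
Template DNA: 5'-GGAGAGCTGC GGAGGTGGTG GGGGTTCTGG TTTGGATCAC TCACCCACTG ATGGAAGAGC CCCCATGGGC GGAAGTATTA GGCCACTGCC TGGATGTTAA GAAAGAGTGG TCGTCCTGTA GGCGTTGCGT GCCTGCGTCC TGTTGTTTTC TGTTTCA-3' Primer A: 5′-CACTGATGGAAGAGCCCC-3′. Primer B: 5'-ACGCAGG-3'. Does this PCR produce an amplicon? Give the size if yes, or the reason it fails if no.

Primer A (CACTGATGGAAGAGCCCC) matches the top strand at positions 46–63; it acts as a forward primer.
Primer B's reverse complement is CCTGCGT, matching the top strand at positions 132–138; it acts as a reverse primer.
The 3' ends face each other across positions 46–138, giving a 93 bp product.

Yes — a 93 bp product.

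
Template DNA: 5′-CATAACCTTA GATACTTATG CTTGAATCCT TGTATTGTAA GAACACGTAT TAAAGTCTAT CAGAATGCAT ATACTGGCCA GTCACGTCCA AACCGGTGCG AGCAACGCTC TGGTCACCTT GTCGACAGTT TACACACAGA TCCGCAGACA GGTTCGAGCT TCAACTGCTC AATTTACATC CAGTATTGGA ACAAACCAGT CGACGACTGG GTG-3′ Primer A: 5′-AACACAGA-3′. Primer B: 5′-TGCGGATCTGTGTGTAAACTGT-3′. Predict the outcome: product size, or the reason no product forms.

Primer A (AACACAGA) does not match the top strand, and its reverse complement TCTGTGTT does not match either.
With no annealing site for primer A, no amplification occurs.

No product — primer A has no binding site in the template.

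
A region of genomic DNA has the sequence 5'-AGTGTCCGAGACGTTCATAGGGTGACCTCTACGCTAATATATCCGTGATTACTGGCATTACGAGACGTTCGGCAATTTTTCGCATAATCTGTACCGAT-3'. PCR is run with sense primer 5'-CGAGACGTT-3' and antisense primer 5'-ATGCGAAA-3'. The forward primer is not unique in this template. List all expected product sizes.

79 bp, 25 bp

The forward primer CGAGACGTT matches the top strand at positions 7–15, 61–69.
The reverse primer's reverse complement is TTTCGCAT, matching at positions 78–85.
Each forward site pairs with the reverse site to give a product ending at position 85: sizes 79, 25 bp.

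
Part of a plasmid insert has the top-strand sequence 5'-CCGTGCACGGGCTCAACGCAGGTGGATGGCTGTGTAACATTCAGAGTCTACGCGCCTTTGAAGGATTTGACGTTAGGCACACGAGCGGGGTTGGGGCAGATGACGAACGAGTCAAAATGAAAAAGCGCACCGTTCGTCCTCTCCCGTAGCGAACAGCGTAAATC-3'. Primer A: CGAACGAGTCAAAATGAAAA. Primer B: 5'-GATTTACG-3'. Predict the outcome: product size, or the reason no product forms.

Yes — a 61 bp product.

Primer A (CGAACGAGTCAAAATGAAAA) matches the top strand at positions 104–123; it acts as a forward primer.
Primer B's reverse complement is CGTAAATC, matching the top strand at positions 157–164; it acts as a reverse primer.
The 3' ends face each other across positions 104–164, giving a 61 bp product.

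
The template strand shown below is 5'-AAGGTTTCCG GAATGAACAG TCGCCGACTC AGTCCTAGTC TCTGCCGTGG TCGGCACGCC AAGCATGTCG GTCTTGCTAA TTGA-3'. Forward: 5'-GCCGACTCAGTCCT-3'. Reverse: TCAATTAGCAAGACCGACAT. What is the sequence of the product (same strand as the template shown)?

5'-GCCGACTCAGTCCTAGTCTCTGCCGTGGTCGGCACGCCAAGCATGTCGGTCTTGCTAATTGA-3'

Scanning the template, GCCGACTCAGTCCT occurs at positions 23–36; this primer anneals to the bottom strand there with its 3' end pointing downstream.
Reverse complement of the reverse primer: ATGTCGGTCTTGCTAATTGA. This occurs on the top strand at positions 65–84.
The product is the template from position 23 through 84 (62 bp).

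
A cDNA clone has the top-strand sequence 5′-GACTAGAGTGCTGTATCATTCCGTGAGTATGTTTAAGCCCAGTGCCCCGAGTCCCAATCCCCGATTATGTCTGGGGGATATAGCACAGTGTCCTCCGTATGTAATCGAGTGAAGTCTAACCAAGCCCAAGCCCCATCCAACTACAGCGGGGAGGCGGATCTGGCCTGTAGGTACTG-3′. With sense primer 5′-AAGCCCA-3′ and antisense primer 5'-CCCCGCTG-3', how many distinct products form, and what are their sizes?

The forward primer AAGCCCA matches the top strand at positions 35–41, 122–128.
The reverse primer's reverse complement is CAGCGGGG, matching at positions 144–151.
Each forward site pairs with the reverse site to give a product ending at position 151: sizes 117, 30 bp.

Two products: 117 bp, 30 bp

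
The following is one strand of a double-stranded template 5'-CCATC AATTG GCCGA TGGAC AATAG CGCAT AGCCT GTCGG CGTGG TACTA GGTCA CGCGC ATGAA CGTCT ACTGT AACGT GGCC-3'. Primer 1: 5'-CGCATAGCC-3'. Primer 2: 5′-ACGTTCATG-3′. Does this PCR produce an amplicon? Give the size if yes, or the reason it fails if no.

Yes — a 43 bp product.

Primer 1 (CGCATAGCC) matches the top strand at positions 26–34; it acts as a forward primer.
Primer 2's reverse complement is CATGAACGT, matching the top strand at positions 60–68; it acts as a reverse primer.
The 3' ends face each other across positions 26–68, giving a 43 bp product.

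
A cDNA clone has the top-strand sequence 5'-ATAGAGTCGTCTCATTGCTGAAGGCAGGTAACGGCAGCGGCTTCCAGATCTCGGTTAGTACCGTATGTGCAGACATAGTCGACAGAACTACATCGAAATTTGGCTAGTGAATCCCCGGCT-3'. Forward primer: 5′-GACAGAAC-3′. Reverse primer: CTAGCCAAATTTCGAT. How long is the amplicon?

27 bp

Scanning the template, GACAGAAC occurs at positions 81–88; this primer anneals to the bottom strand there with its 3' end pointing downstream.
The reverse primer's reverse complement is ATCGAAATTTGGCTAG, which matches the template at positions 92–107.
Product length = (reverse-primer end) − (forward-primer start) + 1 = 107 − 81 + 1 = 27 bp.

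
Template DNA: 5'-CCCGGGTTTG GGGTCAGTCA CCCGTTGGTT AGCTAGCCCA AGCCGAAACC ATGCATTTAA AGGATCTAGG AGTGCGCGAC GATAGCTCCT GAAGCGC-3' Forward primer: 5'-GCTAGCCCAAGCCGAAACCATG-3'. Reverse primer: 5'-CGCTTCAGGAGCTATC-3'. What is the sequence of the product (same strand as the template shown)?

5'-GCTAGCCCAAGCCGAAACCATGCATTTAAAGGATCTAGGAGTGCGCGACGATAGCTCCTGAAGCG-3'

Forward primer GCTAGCCCAAGCCGAAACCATG is found on the top strand at positions 32–53.
Taking the reverse complement of CGCTTCAGGAGCTATC gives GATAGCTCCTGAAGCG, found at positions 81–96 on the template; the primer anneals here to the top strand with its 3' end pointing upstream.
The product is the template from position 32 through 96 (65 bp).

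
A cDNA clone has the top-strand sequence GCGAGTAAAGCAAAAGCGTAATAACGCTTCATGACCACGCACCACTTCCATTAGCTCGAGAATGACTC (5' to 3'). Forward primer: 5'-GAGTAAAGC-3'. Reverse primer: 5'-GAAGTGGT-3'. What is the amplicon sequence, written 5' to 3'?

5'-GAGTAAAGCAAAAGCGTAATAACGCTTCATGACCACGCACCACTTC-3'

Scanning the template, GAGTAAAGC occurs at positions 3–11; this primer anneals to the bottom strand there with its 3' end pointing downstream.
Reverse complement of the reverse primer: ACCACTTC. This occurs on the top strand at positions 41–48.
The product is the template from position 3 through 48 (46 bp).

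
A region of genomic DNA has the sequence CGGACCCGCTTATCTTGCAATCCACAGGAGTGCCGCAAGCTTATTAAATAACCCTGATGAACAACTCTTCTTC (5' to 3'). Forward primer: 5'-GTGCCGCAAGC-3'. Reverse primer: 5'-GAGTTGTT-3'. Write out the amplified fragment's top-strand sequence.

5'-GTGCCGCAAGCTTATTAAATAACCCTGATGAACAACTC-3'

Scanning the template, GTGCCGCAAGC occurs at positions 30–40; this primer anneals to the bottom strand there with its 3' end pointing downstream.
The reverse primer's reverse complement is AACAACTC, which matches the template at positions 60–67.
The product is the template from position 30 through 67 (38 bp).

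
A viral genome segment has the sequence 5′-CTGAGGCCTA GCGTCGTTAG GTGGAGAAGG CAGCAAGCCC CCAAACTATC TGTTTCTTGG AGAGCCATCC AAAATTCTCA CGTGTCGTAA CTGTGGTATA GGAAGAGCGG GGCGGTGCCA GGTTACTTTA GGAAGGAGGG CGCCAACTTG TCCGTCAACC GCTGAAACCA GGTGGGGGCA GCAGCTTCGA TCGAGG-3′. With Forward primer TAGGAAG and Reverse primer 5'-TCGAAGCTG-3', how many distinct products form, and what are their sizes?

The forward primer TAGGAAG matches the top strand at positions 99–105, 129–135.
The reverse primer's reverse complement is CAGCTTCGA, matching at positions 182–190.
Each forward site pairs with the reverse site to give a product ending at position 190: sizes 92, 62 bp.

Two products: 92 bp, 62 bp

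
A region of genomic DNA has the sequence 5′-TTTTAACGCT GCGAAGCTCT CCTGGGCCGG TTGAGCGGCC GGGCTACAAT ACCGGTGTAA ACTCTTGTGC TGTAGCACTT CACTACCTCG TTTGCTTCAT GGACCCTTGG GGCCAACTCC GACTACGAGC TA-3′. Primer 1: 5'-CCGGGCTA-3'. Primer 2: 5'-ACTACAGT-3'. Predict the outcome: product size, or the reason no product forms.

No product — primer 2 has no binding site in the template.

Primer 2 (ACTACAGT) does not match the top strand, and its reverse complement ACTGTAGT does not match either.
With no annealing site for primer 2, no amplification occurs.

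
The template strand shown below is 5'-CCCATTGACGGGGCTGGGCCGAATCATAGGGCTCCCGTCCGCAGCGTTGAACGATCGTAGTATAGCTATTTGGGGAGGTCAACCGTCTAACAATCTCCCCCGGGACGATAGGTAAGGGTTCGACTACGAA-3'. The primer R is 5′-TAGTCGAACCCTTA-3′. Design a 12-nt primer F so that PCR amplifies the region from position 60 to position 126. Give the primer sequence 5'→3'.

The reverse primer's reverse complement TAAGGGTTCGACTA matches the template at positions 113–126; the product starts at position 60.
The forward primer is identical to the top strand over positions 60–71: GTATAGCTATTT.

5'-GTATAGCTATTT-3'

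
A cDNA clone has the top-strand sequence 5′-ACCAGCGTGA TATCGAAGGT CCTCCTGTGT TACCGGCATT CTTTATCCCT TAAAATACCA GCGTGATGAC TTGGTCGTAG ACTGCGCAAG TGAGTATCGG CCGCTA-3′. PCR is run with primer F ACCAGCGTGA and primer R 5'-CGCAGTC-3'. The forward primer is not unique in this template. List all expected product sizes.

86 bp, 30 bp

The forward primer ACCAGCGTGA matches the top strand at positions 1–10, 57–66.
The reverse primer's reverse complement is GACTGCG, matching at positions 80–86.
Each forward site pairs with the reverse site to give a product ending at position 86: sizes 86, 30 bp.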